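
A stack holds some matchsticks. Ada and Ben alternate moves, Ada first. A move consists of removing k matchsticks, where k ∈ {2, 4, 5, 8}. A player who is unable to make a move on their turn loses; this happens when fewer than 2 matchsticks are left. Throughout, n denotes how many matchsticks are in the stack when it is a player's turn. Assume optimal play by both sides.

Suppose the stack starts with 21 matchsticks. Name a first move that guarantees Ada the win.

Work bottom-up. With no move the player to move loses. Otherwise the position is W if at least one move leads to an L position for the opponent, and L if every move leads to a W.
n=0: no move → L
n=1: no move → L
n=2: →0(L), so W
n=3: →1(L), so W
n=4: →0(L), so W
n=5: →1(L), so W
n=6: →1(L), so W
n=7: →5(W), 3(W), 2(W) — all W, so L
n=8: →0(L), so W
n=9: →7(L), so W
n=10: →8(W), 6(W), 5(W), 2(W) — all W, so L
n=11: →7(L), so W
n=12: →10(L), so W
n=13: →11(W), 9(W), 8(W), 5(W) — all W, so L
n=14: →10(L), so W
n=15: →13(L), so W
n=16: →14(W), 12(W), 11(W), 8(W) — all W, so L
n=17: →13(L), so W
n=18: →16(L), so W
n=19: →17(W), 15(W), 14(W), 11(W) — all W, so L
n=20: →16(L), so W
n=21: →19(L), so W
From 21, the L positions reachable in one move are: 19, 16, 13. Any move reaching one of these is winning.

Remove 2, leaving 19.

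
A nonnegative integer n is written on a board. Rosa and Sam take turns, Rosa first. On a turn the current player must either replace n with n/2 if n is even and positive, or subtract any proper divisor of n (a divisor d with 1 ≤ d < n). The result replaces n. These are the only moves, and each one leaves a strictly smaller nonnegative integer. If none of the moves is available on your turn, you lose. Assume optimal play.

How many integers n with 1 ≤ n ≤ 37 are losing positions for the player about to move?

Use the standard recursion: the mover loses at a terminal position; elsewhere, the mover wins exactly when some move hands the opponent an L position.
n=0: no move → L
n=1: no move → L
n=2: →1(L), so W
n=3: →2(W) only, which is W, so L
n=4: →3(L), so W
n=5: →4(W) only, which is W, so L
n=6: →3(L), so W
n=7: →6(W) only, which is W, so L
n=8: →7(L), so W
n=9: →6(W), 8(W) — all W, so L
n=10: →5(L), so W
n=11: →10(W) only, which is W, so L
n=12: →9(L), so W
n=13: →12(W) only, which is W, so L
n=14: →7(L), so W
n=15: →10(W), 12(W), 14(W) — all W, so L
n=16: →15(L), so W
n=17: →16(W) only, which is W, so L
n=18: →9(L), so W
n=19: →18(W) only, which is W, so L
n=20: →15(L), so W
n=21: →14(W), 18(W), 20(W) — all W, so L
n=22: →11(L), so W
n=23: →22(W) only, which is W, so L
n=24: →21(L), so W
n=25: →20(W), 24(W) — all W, so L
n=26: →13(L), so W
n=27: →18(W), 24(W), 26(W) — all W, so L
n=28: →21(L), so W
n=29: →28(W) only, which is W, so L
n=30: →15(L), so W
n=31: →30(W) only, which is W, so L
n=32: →31(L), so W
n=33: →22(W), 30(W), 32(W) — all W, so L
n=34: →17(L), so W
n=35: →28(W), 30(W), 34(W) — all W, so L
n=36: →27(L), so W
n=37: →36(W) only, which is W, so L
L entries with 1 ≤ n ≤ 37 (n=0 is outside the asked range and is not counted): n = 1, 3, 5, 7, 9, 11, 13, 15, 17, 19, 21, 23, 25, 27, 29, 31, 33, 35, 37; that makes 19.

19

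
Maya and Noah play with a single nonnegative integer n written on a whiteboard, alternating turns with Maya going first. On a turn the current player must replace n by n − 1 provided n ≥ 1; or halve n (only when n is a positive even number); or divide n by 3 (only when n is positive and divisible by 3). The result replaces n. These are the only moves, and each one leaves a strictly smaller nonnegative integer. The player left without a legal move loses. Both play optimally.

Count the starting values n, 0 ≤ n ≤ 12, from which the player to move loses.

Build the W/L table. Terminal = L. A non-terminal position is W if it has a move to some L; otherwise it is L.
n=0: no move → L
n=1: can move to 0, which is L ⇒ W
n=2: the only move is to 1(W), a W ⇒ L
n=3: can move to 2, which is L ⇒ W
n=4: can move to 2, which is L ⇒ W
n=5: the only move is to 4(W), a W ⇒ L
n=6: can move to 2, which is L ⇒ W
n=7: the only move is to 6(W), a W ⇒ L
n=8: can move to 7, which is L ⇒ W
n=9: moves to 3(W), 8(W); every one is W ⇒ L
n=10: can move to 5, which is L ⇒ W
n=11: the only move is to 10(W), a W ⇒ L
n=12: can move to 11, which is L ⇒ W
L entries with 0 ≤ n ≤ 12: n = 0, 2, 5, 7, 9, 11; that makes 6.

6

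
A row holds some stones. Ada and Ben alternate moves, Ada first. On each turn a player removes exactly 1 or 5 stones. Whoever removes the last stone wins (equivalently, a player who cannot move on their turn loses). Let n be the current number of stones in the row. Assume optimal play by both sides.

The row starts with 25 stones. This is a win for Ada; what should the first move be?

Build the W/L table. Terminal = L. A non-terminal position is W if it has a move to some L; otherwise it is L.
n=0: no move → L
n=1: reaches L-position 0 → W
n=2: only reaches 1(W), which is W → L
n=3: reaches L-position 2 → W
n=4: only reaches 3(W), which is W → L
n=5: reaches L-position 4 → W
n=6: only reaches 5(W), 1(W), all W → L
n=7: reaches L-position 6 → W
n=8: only reaches 7(W), 3(W), all W → L
n=9: reaches L-position 8 → W
n=10: only reaches 9(W), 5(W), all W → L
n=11: reaches L-position 10 → W
n=12: only reaches 11(W), 7(W), all W → L
n=13: reaches L-position 12 → W
n=14: only reaches 13(W), 9(W), all W → L
n=15: reaches L-position 14 → W
n=16: only reaches 15(W), 11(W), all W → L
n=17: reaches L-position 16 → W
n=18: only reaches 17(W), 13(W), all W → L
n=19: reaches L-position 18 → W
n=20: only reaches 19(W), 15(W), all W → L
n=21: reaches L-position 20 → W
n=22: only reaches 21(W), 17(W), all W → L
n=23: reaches L-position 22 → W
n=24: only reaches 23(W), 19(W), all W → L
n=25: reaches L-position 24 → W
From 25, the L positions reachable in one move are: 24, 20. Any move reaching one of these is winning.

Remove 1, leaving 24.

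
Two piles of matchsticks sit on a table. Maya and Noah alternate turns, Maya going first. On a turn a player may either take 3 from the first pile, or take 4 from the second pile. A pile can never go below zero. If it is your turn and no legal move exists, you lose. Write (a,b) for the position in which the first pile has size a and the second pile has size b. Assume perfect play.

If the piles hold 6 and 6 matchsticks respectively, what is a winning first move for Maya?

Classify positions by backward induction: terminal positions (no move available) are L. From any other position, the mover wins iff some move reaches an L.
No move ever increases a pile, so every position that can arise here has a ≤ 6 and b ≤ 6; it is enough to label the cells with 0 ≤ a ≤ 6 and 0 ≤ b ≤ 6.
Every move lowers a or b (never raises either), so fill the grid row by row in increasing a, and left to right within a row: each cell's successors are then already labelled.
      b=0  b=1  b=2  b=3  b=4  b=5  b=6
a=0:    L    L    L    L    W    W    W
a=1:    L    L    L    L    W    W    W
a=2:    L    L    L    L    W    W    W
a=3:    W    W    W    W    L    L    L
a=4:    W    W    W    W    L    L    L
a=5:    W    W    W    W    L    L    L
a=6:    L    L    L    L    W    W    W
Cells with no legal move (terminal, hence L): (0,0), (0,1), (0,2), (0,3), (1,0), (1,1), (1,2), (1,3), (2,0), (2,1), (2,2), (2,3).
The remaining L cells, each justified by listing all of its moves:
(3,4): L (options (0,4)(W), (3,0)(W) are all W)
(3,5): L (options (0,5)(W), (3,1)(W) are all W)
(3,6): L (options (0,6)(W), (3,2)(W) are all W)
(4,4): L (options (1,4)(W), (4,0)(W) are all W)
(4,5): L (options (1,5)(W), (4,1)(W) are all W)
(4,6): L (options (1,6)(W), (4,2)(W) are all W)
(5,4): L (options (2,4)(W), (5,0)(W) are all W)
(5,5): L (options (2,5)(W), (5,1)(W) are all W)
(5,6): L (options (2,6)(W), (5,2)(W) are all W)
(6,0): L (sole option (3,0)(W) is W)
(6,1): L (sole option (3,1)(W) is W)
(6,2): L (sole option (3,2)(W) is W)
(6,3): L (sole option (3,3)(W) is W)
Every other cell has at least one move into one of the L cells above, so it is W.
From (6,6), the L positions reachable in one move are: (3,6), (6,2). Any move reaching one of these is winning.

Move to (3,6).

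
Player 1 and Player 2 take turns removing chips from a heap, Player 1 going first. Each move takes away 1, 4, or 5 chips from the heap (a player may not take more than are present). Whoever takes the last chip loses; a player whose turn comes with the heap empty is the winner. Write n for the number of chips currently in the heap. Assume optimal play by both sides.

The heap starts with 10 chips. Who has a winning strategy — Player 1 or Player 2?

Work bottom-up. With no move the player to move wins. Otherwise the position is W if at least one move leads to an L position for the opponent, and L if every move leads to a W.
n=0: no move; the opponent has just taken the last chip and therefore loses → W
n=1: the only move is to 0(W), a W ⇒ L
n=2: can move to 1, which is L ⇒ W
n=3: the only move is to 2(W), a W ⇒ L
n=4: can move to 3, which is L ⇒ W
n=5: can move to 1, which is L ⇒ W
n=6: can move to 1, which is L ⇒ W
n=7: can move to 3, which is L ⇒ W
n=8: can move to 3, which is L ⇒ W
n=9: moves to 8(W), 5(W), 4(W); every one is W ⇒ L
n=10: can move to 9, which is L ⇒ W
From 10 Player 1 can remove 1, leaving 9, reaching an L position.

Player 1 wins.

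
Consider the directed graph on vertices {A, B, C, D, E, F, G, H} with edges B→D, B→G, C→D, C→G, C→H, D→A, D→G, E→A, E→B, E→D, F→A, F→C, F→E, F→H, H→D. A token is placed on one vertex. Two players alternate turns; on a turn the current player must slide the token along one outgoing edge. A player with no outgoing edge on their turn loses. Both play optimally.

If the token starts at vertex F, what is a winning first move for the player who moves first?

Build the W/L table. Terminal = L. A non-terminal position is W if it has a move to some L; otherwise it is L.
Every edge goes from a vertex to one that appears earlier in the order A, G, D, B, E, H, C, F, so processing vertices in that order labels each vertex after all of its successors.
A: no outgoing edge → L
G: no outgoing edge → L
D: reaches L-position G → W
B: reaches L-position G → W
E: reaches L-position A → W
H: only reaches D(W), which is W → L
C: reaches L-position H → W
F: reaches L-position H → W
From F, the L positions reachable in one move are: H, A. Any move reaching one of these is winning.

Move to H.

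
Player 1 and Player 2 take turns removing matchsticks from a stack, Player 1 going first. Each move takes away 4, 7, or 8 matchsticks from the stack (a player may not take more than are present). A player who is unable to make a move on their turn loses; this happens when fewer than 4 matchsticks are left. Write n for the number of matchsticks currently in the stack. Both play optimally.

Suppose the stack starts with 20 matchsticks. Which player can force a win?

Player 1 wins.

Label each position W (a win for the player to move) or L (a loss). A position with no legal move is L; any other position is W exactly when some move reaches an L, and L when every move reaches a W.
n=0: no move → L
n=1: no move → L
n=2: no move → L
n=3: no move → L
n=4: W (go to 0, an L position)
n=5: W (go to 1, an L position)
n=6: W (go to 2, an L position)
n=7: W (go to 3, an L position)
n=8: W (go to 1, an L position)
n=9: W (go to 2, an L position)
n=10: W (go to 3, an L position)
n=11: W (go to 3, an L position)
n=12: L (options 8(W), 5(W), 4(W) are all W)
n=13: L (options 9(W), 6(W), 5(W) are all W)
n=14: L (options 10(W), 7(W), 6(W) are all W)
n=15: L (options 11(W), 8(W), 7(W) are all W)
n=16: W (go to 12, an L position)
n=17: W (go to 13, an L position)
n=18: W (go to 14, an L position)
n=19: W (go to 15, an L position)
n=20: W (go to 13, an L position)
The starting position 20 is W: Player 1 should remove 7, leaving 13, handing over an L position.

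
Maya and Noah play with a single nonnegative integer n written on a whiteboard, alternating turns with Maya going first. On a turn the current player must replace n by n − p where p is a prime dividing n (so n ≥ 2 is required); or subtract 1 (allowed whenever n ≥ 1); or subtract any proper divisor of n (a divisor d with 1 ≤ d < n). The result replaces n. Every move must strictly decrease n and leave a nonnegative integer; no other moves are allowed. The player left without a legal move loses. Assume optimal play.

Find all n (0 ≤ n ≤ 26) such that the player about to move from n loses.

Compute win/loss labels from the base case upward. A position with no move is L. Any other position is W if it can reach an L in one move, else L.
n=0: no move → L
n=1: can move to 0, which is L ⇒ W
n=2: can move to 0, which is L ⇒ W
n=3: can move to 0, which is L ⇒ W
n=4: moves to 2(W), 3(W); every one is W ⇒ L
n=5: can move to 0, which is L ⇒ W
n=6: can move to 4, which is L ⇒ W
n=7: can move to 0, which is L ⇒ W
n=8: can move to 4, which is L ⇒ W
n=9: moves to 6(W), 8(W); every one is W ⇒ L
n=10: can move to 9, which is L ⇒ W
n=11: can move to 0, which is L ⇒ W
n=12: can move to 9, which is L ⇒ W
n=13: can move to 0, which is L ⇒ W
n=14: moves to 7(W), 12(W), 13(W); every one is W ⇒ L
n=15: can move to 14, which is L ⇒ W
n=16: can move to 14, which is L ⇒ W
n=17: can move to 0, which is L ⇒ W
n=18: can move to 9, which is L ⇒ W
n=19: can move to 0, which is L ⇒ W
n=20: moves to 10(W), 15(W), 16(W), 18(W), 19(W); every one is W ⇒ L
n=21: can move to 14, which is L ⇒ W
n=22: can move to 20, which is L ⇒ W
n=23: can move to 0, which is L ⇒ W
n=24: can move to 20, which is L ⇒ W
n=25: can move to 20, which is L ⇒ W
n=26: moves to 13(W), 24(W), 25(W); every one is W ⇒ L
The losing starting values of n are exactly the entries labelled L in this table (6 of them).

0, 4, 9, 14, 20, 26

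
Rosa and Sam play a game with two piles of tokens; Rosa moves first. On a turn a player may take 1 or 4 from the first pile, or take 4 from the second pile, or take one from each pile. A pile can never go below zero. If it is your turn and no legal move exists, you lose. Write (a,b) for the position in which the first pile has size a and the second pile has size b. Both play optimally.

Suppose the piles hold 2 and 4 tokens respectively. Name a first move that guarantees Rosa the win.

Build the W/L table. Terminal = L. A non-terminal position is W if it has a move to some L; otherwise it is L.
No move ever increases a pile, so every position that can arise here has a ≤ 2 and b ≤ 4; it is enough to label the cells with 0 ≤ a ≤ 2 and 0 ≤ b ≤ 4.
Every move lowers a or b (never raises either), so fill the grid row by row in increasing a, and left to right within a row: each cell's successors are then already labelled.
      b=0  b=1  b=2  b=3  b=4
a=0:    L    L    L    L    W
a=1:    W    W    W    W    W
a=2:    L    L    L    L    W
Cells with no legal move (terminal, hence L): (0,0), (0,1), (0,2), (0,3).
The remaining L cells, each justified by listing all of its moves:
(2,0): →(1,0)(W) only, which is W, so L
(2,1): →(1,1)(W), (1,0)(W) — all W, so L
(2,2): →(1,2)(W), (1,1)(W) — all W, so L
(2,3): →(1,3)(W), (1,2)(W) — all W, so L
Every other cell has at least one move into one of the L cells above, so it is W.
From (2,4), the L positions reachable in one move are: (2,0).

Move to (2,0).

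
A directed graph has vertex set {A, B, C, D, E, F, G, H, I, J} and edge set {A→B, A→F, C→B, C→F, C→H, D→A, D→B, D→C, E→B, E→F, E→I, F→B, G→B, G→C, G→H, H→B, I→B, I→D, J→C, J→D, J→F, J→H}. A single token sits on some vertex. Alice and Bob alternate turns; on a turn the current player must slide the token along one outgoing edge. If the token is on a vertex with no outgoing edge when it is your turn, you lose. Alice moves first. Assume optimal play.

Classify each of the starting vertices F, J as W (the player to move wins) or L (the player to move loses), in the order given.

F: W, J: L

Use the standard recursion: the mover loses at a terminal position; elsewhere, the mover wins exactly when some move hands the opponent an L position.
Every edge goes from a vertex to one that appears earlier in the order B, H, F, A, C, D, G, J, I, E, so processing vertices in that order labels each vertex after all of its successors.
B: no outgoing edge → L
H: W (go to B, an L position)
F: W (go to B, an L position)
A: W (go to B, an L position)
C: W (go to B, an L position)
D: W (go to B, an L position)
G: W (go to B, an L position)
J: L (options D(W), C(W), F(W), H(W) are all W)
I: W (go to B, an L position)
E: W (go to B, an L position)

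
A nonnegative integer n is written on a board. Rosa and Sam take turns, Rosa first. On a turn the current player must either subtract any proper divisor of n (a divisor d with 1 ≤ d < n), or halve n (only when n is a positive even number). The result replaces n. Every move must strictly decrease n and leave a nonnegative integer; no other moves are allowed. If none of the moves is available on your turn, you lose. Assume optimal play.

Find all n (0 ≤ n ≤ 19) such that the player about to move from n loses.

0, 1, 3, 5, 7, 9, 11, 13, 15, 17, 19

Work bottom-up. With no move the player to move loses. Otherwise the position is W if at least one move leads to an L position for the opponent, and L if every move leads to a W.
n=0: no move → L
n=1: no move → L
n=2: →1(L), so W
n=3: →2(W) only, which is W, so L
n=4: →3(L), so W
n=5: →4(W) only, which is W, so L
n=6: →3(L), so W
n=7: →6(W) only, which is W, so L
n=8: →7(L), so W
n=9: →6(W), 8(W) — all W, so L
n=10: →5(L), so W
n=11: →10(W) only, which is W, so L
n=12: →9(L), so W
n=13: →12(W) only, which is W, so L
n=14: →7(L), so W
n=15: →10(W), 12(W), 14(W) — all W, so L
n=16: →15(L), so W
n=17: →16(W) only, which is W, so L
n=18: →9(L), so W
n=19: →18(W) only, which is W, so L
Reading off the rows marked L gives the requested list; there are 11 such values of n.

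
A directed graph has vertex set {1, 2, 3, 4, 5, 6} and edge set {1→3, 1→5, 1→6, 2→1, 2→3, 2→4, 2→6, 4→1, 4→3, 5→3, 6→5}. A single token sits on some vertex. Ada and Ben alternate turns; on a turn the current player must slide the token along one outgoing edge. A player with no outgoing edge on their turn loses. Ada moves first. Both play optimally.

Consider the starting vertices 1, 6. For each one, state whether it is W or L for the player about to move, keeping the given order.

Classify positions by backward induction: terminal positions (no move available) are L. From any other position, the mover wins iff some move reaches an L.
Every edge goes from a vertex to one that appears earlier in the order 3, 5, 6, 1, 4, 2, so processing vertices in that order labels each vertex after all of its successors.
3: no outgoing edge → L
5: →3(L), so W
6: →5(W) only, which is W, so L
1: →6(L), so W
4: →3(L), so W
2: →6(L), so W

1: W, 6: L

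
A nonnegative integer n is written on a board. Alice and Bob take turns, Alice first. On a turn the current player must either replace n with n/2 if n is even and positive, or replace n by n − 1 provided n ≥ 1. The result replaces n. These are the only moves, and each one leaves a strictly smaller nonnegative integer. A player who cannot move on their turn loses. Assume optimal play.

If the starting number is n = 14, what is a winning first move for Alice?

Move to 7.

Compute win/loss labels from the base case upward. A position with no move is L. Any other position is W if it can reach an L in one move, else L.
n=0: no move → L
n=1: can move to 0, which is L ⇒ W
n=2: the only move is to 1(W), a W ⇒ L
n=3: can move to 2, which is L ⇒ W
n=4: can move to 2, which is L ⇒ W
n=5: the only move is to 4(W), a W ⇒ L
n=6: can move to 5, which is L ⇒ W
n=7: the only move is to 6(W), a W ⇒ L
n=8: can move to 7, which is L ⇒ W
n=9: the only move is to 8(W), a W ⇒ L
n=10: can move to 5, which is L ⇒ W
n=11: the only move is to 10(W), a W ⇒ L
n=12: can move to 11, which is L ⇒ W
n=13: the only move is to 12(W), a W ⇒ L
n=14: can move to 7, which is L ⇒ W
From 14, the L positions reachable in one move are: 7, 13. Any move reaching one of these is winning.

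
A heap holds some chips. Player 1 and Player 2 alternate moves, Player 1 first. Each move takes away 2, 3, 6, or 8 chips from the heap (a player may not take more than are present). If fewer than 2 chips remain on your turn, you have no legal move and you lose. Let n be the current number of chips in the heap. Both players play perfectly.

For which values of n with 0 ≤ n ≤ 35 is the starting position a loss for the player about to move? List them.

0, 1, 5, 10, 14, 15, 19, 24, 28, 29, 33

Build the W/L table. Terminal = L. A non-terminal position is W if it has a move to some L; otherwise it is L.
n=0: no move → L
n=1: no move → L
n=2: can move to 0, which is L ⇒ W
n=3: can move to 1, which is L ⇒ W
n=4: can move to 1, which is L ⇒ W
n=5: moves to 3(W), 2(W); every one is W ⇒ L
n=6: can move to 0, which is L ⇒ W
n=7: can move to 5, which is L ⇒ W
n=8: can move to 5, which is L ⇒ W
n=9: can move to 1, which is L ⇒ W
n=10: moves to 8(W), 7(W), 4(W), 2(W); every one is W ⇒ L
n=11: can move to 5, which is L ⇒ W
n=12: can move to 10, which is L ⇒ W
n=13: can move to 10, which is L ⇒ W
n=14: moves to 12(W), 11(W), 8(W), 6(W); every one is W ⇒ L
n=15: moves to 13(W), 12(W), 9(W), 7(W); every one is W ⇒ L
n=16: can move to 14, which is L ⇒ W
n=17: can move to 15, which is L ⇒ W
n=18: can move to 15, which is L ⇒ W
n=19: moves to 17(W), 16(W), 13(W), 11(W); every one is W ⇒ L
n=20: can move to 14, which is L ⇒ W
n=21: can move to 19, which is L ⇒ W
n=22: can move to 19, which is L ⇒ W
n=23: can move to 15, which is L ⇒ W
n=24: moves to 22(W), 21(W), 18(W), 16(W); every one is W ⇒ L
n=25: can move to 19, which is L ⇒ W
n=26: can move to 24, which is L ⇒ W
n=27: can move to 24, which is L ⇒ W
n=28: moves to 26(W), 25(W), 22(W), 20(W); every one is W ⇒ L
n=29: moves to 27(W), 26(W), 23(W), 21(W); every one is W ⇒ L
n=30: can move to 28, which is L ⇒ W
n=31: can move to 29, which is L ⇒ W
n=32: can move to 29, which is L ⇒ W
n=33: moves to 31(W), 30(W), 27(W), 25(W); every one is W ⇒ L
n=34: can move to 28, which is L ⇒ W
n=35: can move to 33, which is L ⇒ W
Reading off the rows marked L gives the requested list; there are 11 such values of n.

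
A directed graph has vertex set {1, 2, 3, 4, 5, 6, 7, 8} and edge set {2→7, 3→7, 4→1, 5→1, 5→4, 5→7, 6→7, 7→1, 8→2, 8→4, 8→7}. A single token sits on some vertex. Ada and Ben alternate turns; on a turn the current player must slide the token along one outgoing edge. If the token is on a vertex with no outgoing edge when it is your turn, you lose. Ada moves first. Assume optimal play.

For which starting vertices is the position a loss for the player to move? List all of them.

Compute win/loss labels from the base case upward. A position with no move is L. Any other position is W if it can reach an L in one move, else L.
Every edge goes from a vertex to one that appears earlier in the order 1, 4, 7, 5, 2, 3, 6, 8, so processing vertices in that order labels each vertex after all of its successors.
1: no outgoing edge → L
4: reaches L-position 1 → W
7: reaches L-position 1 → W
5: reaches L-position 1 → W
2: only reaches 7(W), which is W → L
3: only reaches 7(W), which is W → L
6: only reaches 7(W), which is W → L
8: reaches L-position 2 → W
The losing starting vertices are exactly the entries labelled L in this table (4 of them).

1, 2, 3, 6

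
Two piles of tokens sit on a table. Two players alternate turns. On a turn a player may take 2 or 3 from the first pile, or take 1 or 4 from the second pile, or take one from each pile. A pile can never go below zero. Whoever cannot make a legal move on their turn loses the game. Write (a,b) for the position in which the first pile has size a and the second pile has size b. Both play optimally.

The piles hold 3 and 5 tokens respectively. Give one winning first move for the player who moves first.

Compute win/loss labels from the base case upward. A position with no move is L. Any other position is W if it can reach an L in one move, else L.
No move ever increases a pile, so every position that can arise here has a ≤ 3 and b ≤ 5; it is enough to label the cells with 0 ≤ a ≤ 3 and 0 ≤ b ≤ 5.
Every move lowers a or b (never raises either), so fill the grid row by row in increasing a, and left to right within a row: each cell's successors are then already labelled.
      b=0  b=1  b=2  b=3  b=4  b=5
a=0:    L    W    L    W    W    L
a=1:    L    W    L    W    W    L
a=2:    W    W    W    W    L    W
a=3:    W    L    W    L    W    W
Cells with no legal move (terminal, hence L): (0,0), (1,0).
The remaining L cells, each justified by listing all of its moves:
(0,2): →(0,1)(W) only, which is W, so L
(0,5): →(0,4)(W), (0,1)(W) — all W, so L
(1,2): →(1,1)(W), (0,1)(W) — all W, so L
(1,5): →(1,4)(W), (1,1)(W), (0,4)(W) — all W, so L
(2,4): →(0,4)(W), (2,3)(W), (2,0)(W), (1,3)(W) — all W, so L
(3,1): →(1,1)(W), (0,1)(W), (3,0)(W), (2,0)(W) — all W, so L
(3,3): →(1,3)(W), (0,3)(W), (3,2)(W), (2,2)(W) — all W, so L
Every other cell has at least one move into one of the L cells above, so it is W.
From (3,5), the L positions reachable in one move are: (1,5), (0,5), (3,1), (2,4). Any move reaching one of these is winning.

Move to (1,5).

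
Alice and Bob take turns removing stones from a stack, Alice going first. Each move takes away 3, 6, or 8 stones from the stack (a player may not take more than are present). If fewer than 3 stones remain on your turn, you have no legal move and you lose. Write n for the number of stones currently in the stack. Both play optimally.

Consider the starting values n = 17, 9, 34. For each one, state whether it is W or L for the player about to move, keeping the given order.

17: W, 9: W, 34: L

Positions with no move are L. A position that does have a move is losing for the player to move precisely when every available move leads to a winning position for the opponent. Fill in the labels:
n=0: no move → L
n=1: no move → L
n=2: no move → L
n=3: can move to 0, which is L ⇒ W
n=4: can move to 1, which is L ⇒ W
n=5: can move to 2, which is L ⇒ W
n=6: can move to 0, which is L ⇒ W
n=7: can move to 1, which is L ⇒ W
n=8: can move to 2, which is L ⇒ W
n=9: can move to 1, which is L ⇒ W
n=10: can move to 2, which is L ⇒ W
n=11: moves to 8(W), 5(W), 3(W); every one is W ⇒ L
n=12: moves to 9(W), 6(W), 4(W); every one is W ⇒ L
n=13: moves to 10(W), 7(W), 5(W); every one is W ⇒ L
n=14: can move to 11, which is L ⇒ W
n=15: can move to 12, which is L ⇒ W
n=16: can move to 13, which is L ⇒ W
n=17: can move to 11, which is L ⇒ W
n=18: can move to 12, which is L ⇒ W
n=19: can move to 13, which is L ⇒ W
n=20: can move to 12, which is L ⇒ W
n=21: can move to 13, which is L ⇒ W
n=22: moves to 19(W), 16(W), 14(W); every one is W ⇒ L
n=23: moves to 20(W), 17(W), 15(W); every one is W ⇒ L
n=24: moves to 21(W), 18(W), 16(W); every one is W ⇒ L
n=25: can move to 22, which is L ⇒ W
n=26: can move to 23, which is L ⇒ W
n=27: can move to 24, which is L ⇒ W
n=28: can move to 22, which is L ⇒ W
n=29: can move to 23, which is L ⇒ W
n=30: can move to 24, which is L ⇒ W
n=31: can move to 23, which is L ⇒ W
n=32: can move to 24, which is L ⇒ W
n=33: moves to 30(W), 27(W), 25(W); every one is W ⇒ L
n=34: moves to 31(W), 28(W), 26(W); every one is W ⇒ L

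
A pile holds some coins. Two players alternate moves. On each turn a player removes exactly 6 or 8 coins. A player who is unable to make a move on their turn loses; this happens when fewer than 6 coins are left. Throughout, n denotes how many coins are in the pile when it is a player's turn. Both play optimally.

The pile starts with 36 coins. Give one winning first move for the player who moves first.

Use the standard recursion: the mover loses at a terminal position; elsewhere, the mover wins exactly when some move hands the opponent an L position.
n=0: no move → L
n=1: no move → L
n=2: no move → L
n=3: no move → L
n=4: no move → L
n=5: no move → L
n=6: can move to 0, which is L ⇒ W
n=7: can move to 1, which is L ⇒ W
n=8: can move to 2, which is L ⇒ W
n=9: can move to 3, which is L ⇒ W
n=10: can move to 4, which is L ⇒ W
n=11: can move to 5, which is L ⇒ W
n=12: can move to 4, which is L ⇒ W
n=13: can move to 5, which is L ⇒ W
n=14: moves to 8(W), 6(W); every one is W ⇒ L
n=15: moves to 9(W), 7(W); every one is W ⇒ L
n=16: moves to 10(W), 8(W); every one is W ⇒ L
n=17: moves to 11(W), 9(W); every one is W ⇒ L
n=18: moves to 12(W), 10(W); every one is W ⇒ L
n=19: moves to 13(W), 11(W); every one is W ⇒ L
n=20: can move to 14, which is L ⇒ W
n=21: can move to 15, which is L ⇒ W
n=22: can move to 16, which is L ⇒ W
n=23: can move to 17, which is L ⇒ W
n=24: can move to 18, which is L ⇒ W
n=25: can move to 19, which is L ⇒ W
n=26: can move to 18, which is L ⇒ W
n=27: can move to 19, which is L ⇒ W
n=28: moves to 22(W), 20(W); every one is W ⇒ L
n=29: moves to 23(W), 21(W); every one is W ⇒ L
n=30: moves to 24(W), 22(W); every one is W ⇒ L
n=31: moves to 25(W), 23(W); every one is W ⇒ L
n=32: moves to 26(W), 24(W); every one is W ⇒ L
n=33: moves to 27(W), 25(W); every one is W ⇒ L
n=34: can move to 28, which is L ⇒ W
n=35: can move to 29, which is L ⇒ W
n=36: can move to 30, which is L ⇒ W
From 36, the L positions reachable in one move are: 30, 28. Any move reaching one of these is winning.

Remove 6, leaving 30.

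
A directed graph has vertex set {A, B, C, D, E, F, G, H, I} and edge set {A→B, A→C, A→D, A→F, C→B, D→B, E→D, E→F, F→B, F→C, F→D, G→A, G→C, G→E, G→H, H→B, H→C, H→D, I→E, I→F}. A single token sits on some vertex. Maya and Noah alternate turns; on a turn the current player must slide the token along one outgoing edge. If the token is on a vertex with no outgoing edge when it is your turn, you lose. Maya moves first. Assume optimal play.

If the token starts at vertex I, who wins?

Maya wins.

Compute win/loss labels from the base case upward. A position with no move is L. Any other position is W if it can reach an L in one move, else L.
Every edge goes from a vertex to one that appears earlier in the order B, D, C, F, A, E, I, H, G, so processing vertices in that order labels each vertex after all of its successors.
B: no outgoing edge → L
D: →B(L), so W
C: →B(L), so W
F: →B(L), so W
A: →B(L), so W
E: →F(W), D(W) — all W, so L
I: →E(L), so W
H: →B(L), so W
G: →E(L), so W
The starting position I is W: Maya should move to E, handing over an L position.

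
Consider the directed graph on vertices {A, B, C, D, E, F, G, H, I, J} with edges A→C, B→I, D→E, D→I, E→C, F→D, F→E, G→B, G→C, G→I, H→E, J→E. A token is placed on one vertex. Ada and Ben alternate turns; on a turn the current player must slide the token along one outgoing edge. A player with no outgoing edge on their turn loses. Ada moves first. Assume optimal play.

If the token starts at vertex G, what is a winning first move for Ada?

Work bottom-up. With no move the player to move loses. Otherwise the position is W if at least one move leads to an L position for the opponent, and L if every move leads to a W.
Every edge goes from a vertex to one that appears earlier in the order I, C, E, B, G, D, H, F, J, A, so processing vertices in that order labels each vertex after all of its successors.
I: no outgoing edge → L
C: no outgoing edge → L
E: can move to C, which is L ⇒ W
B: can move to I, which is L ⇒ W
G: can move to C, which is L ⇒ W
D: can move to I, which is L ⇒ W
H: the only move is to E(W), a W ⇒ L
F: moves to D(W), E(W); every one is W ⇒ L
J: the only move is to E(W), a W ⇒ L
A: can move to C, which is L ⇒ W
From G, the L positions reachable in one move are: C, I. Any move reaching one of these is winning.

Move to C.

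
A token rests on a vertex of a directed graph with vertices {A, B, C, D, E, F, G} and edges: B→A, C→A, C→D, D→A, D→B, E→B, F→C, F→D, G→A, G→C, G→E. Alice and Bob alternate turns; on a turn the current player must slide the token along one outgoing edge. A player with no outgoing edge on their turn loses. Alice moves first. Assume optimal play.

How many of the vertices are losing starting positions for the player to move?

3

Compute win/loss labels from the base case upward. A position with no move is L. Any other position is W if it can reach an L in one move, else L.
Every edge goes from a vertex to one that appears earlier in the order A, B, D, E, C, F, G, so processing vertices in that order labels each vertex after all of its successors.
A: no outgoing edge → L
B: can move to A, which is L ⇒ W
D: can move to A, which is L ⇒ W
E: the only move is to B(W), a W ⇒ L
C: can move to A, which is L ⇒ W
F: moves to C(W), D(W); every one is W ⇒ L
G: can move to E, which is L ⇒ W
The L vertices are A, E, F; that is 3 in all.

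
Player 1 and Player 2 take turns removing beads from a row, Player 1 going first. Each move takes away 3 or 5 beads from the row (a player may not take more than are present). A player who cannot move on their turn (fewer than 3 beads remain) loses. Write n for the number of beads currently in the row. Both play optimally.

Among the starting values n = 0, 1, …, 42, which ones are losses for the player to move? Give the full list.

0, 1, 2, 8, 9, 10, 16, 17, 18, 24, 25, 26, 32, 33, 34, 40, 41, 42

Compute win/loss labels from the base case upward. A position with no move is L. Any other position is W if it can reach an L in one move, else L.
n=0: no move → L
n=1: no move → L
n=2: no move → L
n=3: reaches L-position 0 → W
n=4: reaches L-position 1 → W
n=5: reaches L-position 2 → W
n=6: reaches L-position 1 → W
n=7: reaches L-position 2 → W
n=8: only reaches 5(W), 3(W), all W → L
n=9: only reaches 6(W), 4(W), all W → L
n=10: only reaches 7(W), 5(W), all W → L
n=11: reaches L-position 8 → W
n=12: reaches L-position 9 → W
n=13: reaches L-position 10 → W
n=14: reaches L-position 9 → W
n=15: reaches L-position 10 → W
n=16: only reaches 13(W), 11(W), all W → L
n=17: only reaches 14(W), 12(W), all W → L
n=18: only reaches 15(W), 13(W), all W → L
n=19: reaches L-position 16 → W
n=20: reaches L-position 17 → W
n=21: reaches L-position 18 → W
n=22: reaches L-position 17 → W
n=23: reaches L-position 18 → W
n=24: only reaches 21(W), 19(W), all W → L
n=25: only reaches 22(W), 20(W), all W → L
n=26: only reaches 23(W), 21(W), all W → L
n=27: reaches L-position 24 → W
n=28: reaches L-position 25 → W
n=29: reaches L-position 26 → W
n=30: reaches L-position 25 → W
n=31: reaches L-position 26 → W
n=32: only reaches 29(W), 27(W), all W → L
n=33: only reaches 30(W), 28(W), all W → L
n=34: only reaches 31(W), 29(W), all W → L
n=35: reaches L-position 32 → W
n=36: reaches L-position 33 → W
n=37: reaches L-position 34 → W
n=38: reaches L-position 33 → W
n=39: reaches L-position 34 → W
n=40: only reaches 37(W), 35(W), all W → L
n=41: only reaches 38(W), 36(W), all W → L
n=42: only reaches 39(W), 37(W), all W → L
Reading off the rows marked L gives the requested list; there are 18 such values of n.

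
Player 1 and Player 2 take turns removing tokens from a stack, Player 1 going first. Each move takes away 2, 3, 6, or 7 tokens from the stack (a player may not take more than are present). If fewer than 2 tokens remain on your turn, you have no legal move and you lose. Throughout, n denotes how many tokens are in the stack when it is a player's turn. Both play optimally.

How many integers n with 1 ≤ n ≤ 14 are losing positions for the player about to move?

5

Build the W/L table. Terminal = L. A non-terminal position is W if it has a move to some L; otherwise it is L.
n=0: no move → L
n=1: no move → L
n=2: can move to 0, which is L ⇒ W
n=3: can move to 1, which is L ⇒ W
n=4: can move to 1, which is L ⇒ W
n=5: moves to 3(W), 2(W); every one is W ⇒ L
n=6: can move to 0, which is L ⇒ W
n=7: can move to 5, which is L ⇒ W
n=8: can move to 5, which is L ⇒ W
n=9: moves to 7(W), 6(W), 3(W), 2(W); every one is W ⇒ L
n=10: moves to 8(W), 7(W), 4(W), 3(W); every one is W ⇒ L
n=11: can move to 9, which is L ⇒ W
n=12: can move to 10, which is L ⇒ W
n=13: can move to 10, which is L ⇒ W
n=14: moves to 12(W), 11(W), 8(W), 7(W); every one is W ⇒ L
L entries with 1 ≤ n ≤ 14 (n=0 is outside the asked range and is not counted): n = 1, 5, 9, 10, 14; that makes 5.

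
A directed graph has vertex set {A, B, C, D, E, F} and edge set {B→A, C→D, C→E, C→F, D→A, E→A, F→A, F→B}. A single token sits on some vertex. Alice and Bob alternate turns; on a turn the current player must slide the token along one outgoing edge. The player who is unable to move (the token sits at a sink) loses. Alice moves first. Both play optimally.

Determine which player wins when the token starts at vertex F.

Label each position W (a win for the player to move) or L (a loss). A position with no legal move is L; any other position is W exactly when some move reaches an L, and L when every move reaches a W.
Every edge goes from a vertex to one that appears earlier in the order A, E, B, F, D, C, so processing vertices in that order labels each vertex after all of its successors.
A: no outgoing edge → L
E: reaches L-position A → W
B: reaches L-position A → W
F: reaches L-position A → W
D: reaches L-position A → W
C: only reaches D(W), F(W), E(W), all W → L
From F Alice can move to A, reaching an L position.

Alice wins.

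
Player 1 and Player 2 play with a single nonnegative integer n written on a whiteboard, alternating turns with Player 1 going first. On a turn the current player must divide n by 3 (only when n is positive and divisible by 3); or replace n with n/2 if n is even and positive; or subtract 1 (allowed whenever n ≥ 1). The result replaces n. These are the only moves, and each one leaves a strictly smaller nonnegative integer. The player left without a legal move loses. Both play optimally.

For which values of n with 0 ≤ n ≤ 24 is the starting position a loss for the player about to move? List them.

Classify positions by backward induction: terminal positions (no move available) are L. From any other position, the mover wins iff some move reaches an L.
n=0: no move → L
n=1: W (go to 0, an L position)
n=2: L (sole option 1(W) is W)
n=3: W (go to 2, an L position)
n=4: W (go to 2, an L position)
n=5: L (sole option 4(W) is W)
n=6: W (go to 2, an L position)
n=7: L (sole option 6(W) is W)
n=8: W (go to 7, an L position)
n=9: L (options 3(W), 8(W) are all W)
n=10: W (go to 5, an L position)
n=11: L (sole option 10(W) is W)
n=12: W (go to 11, an L position)
n=13: L (sole option 12(W) is W)
n=14: W (go to 7, an L position)
n=15: W (go to 5, an L position)
n=16: L (options 8(W), 15(W) are all W)
n=17: W (go to 16, an L position)
n=18: W (go to 9, an L position)
n=19: L (sole option 18(W) is W)
n=20: W (go to 19, an L position)
n=21: W (go to 7, an L position)
n=22: W (go to 11, an L position)
n=23: L (sole option 22(W) is W)
n=24: W (go to 23, an L position)
Reading off the rows marked L gives the requested list; there are 10 such values of n.

0, 2, 5, 7, 9, 11, 13, 16, 19, 23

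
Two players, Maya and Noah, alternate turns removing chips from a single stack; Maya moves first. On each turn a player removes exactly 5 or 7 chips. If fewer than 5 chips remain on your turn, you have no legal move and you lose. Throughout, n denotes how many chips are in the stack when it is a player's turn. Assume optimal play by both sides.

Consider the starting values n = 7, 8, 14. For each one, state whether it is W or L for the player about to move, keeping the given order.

7: W, 8: W, 14: L

Build the W/L table. Terminal = L. A non-terminal position is W if it has a move to some L; otherwise it is L.
n=0: no move → L
n=1: no move → L
n=2: no move → L
n=3: no move → L
n=4: no move → L
n=5: can move to 0, which is L ⇒ W
n=6: can move to 1, which is L ⇒ W
n=7: can move to 2, which is L ⇒ W
n=8: can move to 3, which is L ⇒ W
n=9: can move to 4, which is L ⇒ W
n=10: can move to 3, which is L ⇒ W
n=11: can move to 4, which is L ⇒ W
n=12: moves to 7(W), 5(W); every one is W ⇒ L
n=13: moves to 8(W), 6(W); every one is W ⇒ L
n=14: moves to 9(W), 7(W); every one is W ⇒ L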